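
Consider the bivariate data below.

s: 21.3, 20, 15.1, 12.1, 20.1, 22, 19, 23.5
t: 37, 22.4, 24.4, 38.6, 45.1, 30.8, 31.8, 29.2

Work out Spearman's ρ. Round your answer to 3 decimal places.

Rank s: 6, 4, 2, 1, 5, 7, 3, 8
Rank t: 6, 1, 2, 7, 8, 4, 5, 3
d = rank(s) − rank(t): 0, 3, 0, -6, -3, 3, -2, 5; Σd² = 92
ρ = 1 − 6Σd² / [n(n²−1)] = 1 − 6×92 / (8×63) = 1 − 552/504 ≈ -0.095

-0.095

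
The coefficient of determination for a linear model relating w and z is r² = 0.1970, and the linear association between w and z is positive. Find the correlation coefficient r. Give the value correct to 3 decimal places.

|r| = √0.1970 = 0.444
The association is positive, so r = 0.444.

0.444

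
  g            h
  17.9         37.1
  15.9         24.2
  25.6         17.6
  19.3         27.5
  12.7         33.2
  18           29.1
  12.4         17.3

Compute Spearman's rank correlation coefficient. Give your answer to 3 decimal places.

0.036

Rank g: 4, 3, 7, 6, 2, 5, 1
Rank h: 7, 3, 2, 4, 6, 5, 1
d = rank(g) − rank(h): -3, 0, 5, 2, -4, 0, 0; Σd² = 54
ρ = 1 − 6Σd² / [n(n²−1)] = 1 − 6×54 / (7×48) = 1 − 324/336 ≈ 0.036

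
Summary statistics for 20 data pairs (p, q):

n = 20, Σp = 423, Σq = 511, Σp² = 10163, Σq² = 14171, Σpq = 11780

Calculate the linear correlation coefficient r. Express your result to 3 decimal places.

0.835

r = (nΣpq − ΣpΣq) / √[(nΣp² − (Σp)²)(nΣq² − (Σq)²)]
Numerator: 20×11780 − 423×511 = 19447
Denominator: √[(203260 − 178929)(283420 − 261121)] = √[24331 × 22299] = 23292.8523
r = 19447 / 23292.8523 ≈ 0.835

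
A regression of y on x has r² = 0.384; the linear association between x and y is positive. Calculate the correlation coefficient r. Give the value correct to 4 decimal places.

|r| = √0.384 = 0.6197
The association is positive, so r = 0.6197.

0.6197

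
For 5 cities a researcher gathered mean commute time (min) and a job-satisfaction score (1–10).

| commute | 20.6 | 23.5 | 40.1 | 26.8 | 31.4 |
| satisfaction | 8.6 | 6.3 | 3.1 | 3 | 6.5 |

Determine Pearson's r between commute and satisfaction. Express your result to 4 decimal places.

-0.6677

n = 5, Σx = 142.4, Σy = 27.5, Σx² = 4288.82, Σy² = 174.51, Σxy = 734.02
nΣxy − ΣxΣy = 3670.1 − 3916 = -245.9
nΣx² − (Σx)² = 21444.1 − 20277.76 = 1166.34; nΣy² − (Σy)² = 872.55 − 756.25 = 116.3
r = -245.9 / √(1166.34 × 116.3) = -245.9 / 368.3006 ≈ -0.6677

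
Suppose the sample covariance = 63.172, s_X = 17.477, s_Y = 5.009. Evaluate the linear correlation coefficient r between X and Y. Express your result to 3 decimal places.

0.722

r = Cov(X,Y) / (s_X · s_Y) = 63.172 / (17.477 × 5.009)
  = 63.172 / 87.5423 ≈ 0.722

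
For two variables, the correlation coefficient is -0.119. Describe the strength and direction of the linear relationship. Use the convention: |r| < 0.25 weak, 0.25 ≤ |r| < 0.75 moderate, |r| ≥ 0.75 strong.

r = -0.119 < 0 so the relationship is negative.
|r| = 0.119, which falls in the weak range.

weak negative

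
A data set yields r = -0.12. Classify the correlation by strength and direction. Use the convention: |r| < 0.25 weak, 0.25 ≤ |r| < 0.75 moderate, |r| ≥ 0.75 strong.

weak negative

r = -0.12 < 0 so the relationship is negative.
|r| = 0.12, which falls in the weak range.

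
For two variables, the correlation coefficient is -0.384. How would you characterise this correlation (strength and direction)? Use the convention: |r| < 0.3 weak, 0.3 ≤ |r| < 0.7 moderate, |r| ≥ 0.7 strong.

r = -0.384 < 0 so the relationship is negative.
|r| = 0.384, which falls in the moderate range.

moderate negative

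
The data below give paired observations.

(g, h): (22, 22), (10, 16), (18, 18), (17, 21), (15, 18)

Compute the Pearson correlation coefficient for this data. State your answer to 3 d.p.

n = 5, Σg = 82, Σh = 95, Σg² = 1422, Σh² = 1829, Σgh = 1595
nΣgh − ΣgΣh = 7975 − 7790 = 185
nΣg² − (Σg)² = 7110 − 6724 = 386; nΣh² − (Σh)² = 9145 − 9025 = 120
r = 185 / √(386 × 120) = 185 / 215.2208 ≈ 0.860

0.860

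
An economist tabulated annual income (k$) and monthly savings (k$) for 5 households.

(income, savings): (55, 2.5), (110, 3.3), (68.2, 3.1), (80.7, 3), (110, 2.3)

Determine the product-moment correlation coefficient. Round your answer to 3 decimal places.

0.075

n = 5, Σx = 423.9, Σy = 14.2, Σx² = 38388.73, Σy² = 41.04, Σxy = 1207.02
nΣxy − ΣxΣy = 6035.1 − 6019.38 = 15.72
nΣx² − (Σx)² = 191943.65 − 179691.21 = 12252.44; nΣy² − (Σy)² = 205.2 − 201.64 = 3.56
r = 15.72 / √(12252.44 × 3.56) = 15.72 / 208.8509 ≈ 0.075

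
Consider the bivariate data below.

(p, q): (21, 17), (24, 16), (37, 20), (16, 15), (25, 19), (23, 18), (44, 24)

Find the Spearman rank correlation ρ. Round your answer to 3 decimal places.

0.893

Rank p: 2, 4, 6, 1, 5, 3, 7
Rank q: 3, 2, 6, 1, 5, 4, 7
d = rank(p) − rank(q): -1, 2, 0, 0, 0, -1, 0; Σd² = 6
ρ = 1 − 6Σd² / [n(n²−1)] = 1 − 6×6 / (7×48) = 1 − 36/336 ≈ 0.893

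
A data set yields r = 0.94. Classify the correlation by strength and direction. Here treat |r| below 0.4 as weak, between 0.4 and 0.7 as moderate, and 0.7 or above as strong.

r = 0.94 > 0 so the relationship is positive.
|r| = 0.94, which falls in the strong range.

strong positive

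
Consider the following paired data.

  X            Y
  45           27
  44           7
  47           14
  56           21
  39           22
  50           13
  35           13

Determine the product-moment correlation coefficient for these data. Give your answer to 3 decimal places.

0.135

n = 7, ΣX = 316, ΣY = 117, ΣX² = 14552, ΣY² = 2237, ΣXY = 5320
nΣXY − ΣXΣY = 37240 − 36972 = 268
nΣX² − (ΣX)² = 101864 − 99856 = 2008; nΣY² − (ΣY)² = 15659 − 13689 = 1970
r = 268 / √(2008 × 1970) = 268 / 1988.9092 ≈ 0.135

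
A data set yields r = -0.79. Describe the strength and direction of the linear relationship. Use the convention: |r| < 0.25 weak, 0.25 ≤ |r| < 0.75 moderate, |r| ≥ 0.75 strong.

strong negative

r = -0.79 < 0 so the relationship is negative.
|r| = 0.79, which falls in the strong range.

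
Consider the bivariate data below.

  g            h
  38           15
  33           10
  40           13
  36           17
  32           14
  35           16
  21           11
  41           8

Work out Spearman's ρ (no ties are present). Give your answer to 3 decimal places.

Rank g: 6, 3, 7, 5, 2, 4, 1, 8
Rank h: 6, 2, 4, 8, 5, 7, 3, 1
d = rank(g) − rank(h): 0, 1, 3, -3, -3, -3, -2, 7; Σd² = 90
ρ = 1 − 6Σd² / [n(n²−1)] = 1 − 6×90 / (8×63) = 1 − 540/504 ≈ -0.071

-0.071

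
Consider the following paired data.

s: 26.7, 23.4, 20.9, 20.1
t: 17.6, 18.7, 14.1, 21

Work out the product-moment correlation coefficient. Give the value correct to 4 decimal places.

-0.0721

n = 4, Σs = 91.1, Σt = 71.4, Σs² = 2101.27, Σt² = 1299.26, Σst = 1624.29
nΣst − ΣsΣt = 6497.16 − 6504.54 = -7.38
nΣs² − (Σs)² = 8405.08 − 8299.21 = 105.87; nΣt² − (Σt)² = 5197.04 − 5097.96 = 99.08
r = -7.38 / √(105.87 × 99.08) = -7.38 / 102.4187 ≈ -0.0721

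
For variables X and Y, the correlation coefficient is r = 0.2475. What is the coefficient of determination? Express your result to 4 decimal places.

r² = (0.2475)² = 0.0613

0.0613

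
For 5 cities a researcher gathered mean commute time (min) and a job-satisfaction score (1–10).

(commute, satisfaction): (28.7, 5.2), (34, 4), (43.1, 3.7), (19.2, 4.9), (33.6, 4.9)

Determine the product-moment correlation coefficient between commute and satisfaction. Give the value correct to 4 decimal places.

-0.7324

n = 5, Σx = 158.6, Σy = 22.7, Σx² = 5334.9, Σy² = 104.75, Σxy = 703.43
nΣxy − ΣxΣy = 3517.15 − 3600.22 = -83.07
nΣx² − (Σx)² = 26674.5 − 25153.96 = 1520.54; nΣy² − (Σy)² = 523.75 − 515.29 = 8.46
r = -83.07 / √(1520.54 × 8.46) = -83.07 / 113.4186 ≈ -0.7324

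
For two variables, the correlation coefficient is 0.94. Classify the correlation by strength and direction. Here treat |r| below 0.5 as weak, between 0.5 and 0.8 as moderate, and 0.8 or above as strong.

r = 0.94 > 0 so the relationship is positive.
|r| = 0.94, which falls in the strong range.

strong positive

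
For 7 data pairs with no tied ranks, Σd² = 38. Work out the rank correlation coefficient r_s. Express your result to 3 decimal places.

0.321

ρ = 1 − 6Σd² / [n(n²−1)] = 1 − 6×38 / (7×48)
  = 1 − 228/336 = 1 − 0.6786 ≈ 0.321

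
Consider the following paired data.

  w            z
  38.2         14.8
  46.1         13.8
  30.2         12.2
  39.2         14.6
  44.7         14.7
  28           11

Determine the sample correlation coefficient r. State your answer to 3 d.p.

n = 6, Σw = 226.4, Σz = 81.1, Σw² = 8815.22, Σz² = 1108.57, Σwz = 3107.39
nΣwz − ΣwΣz = 18644.34 − 18361.04 = 283.3
nΣw² − (Σw)² = 52891.32 − 51256.96 = 1634.36; nΣz² − (Σz)² = 6651.42 − 6577.21 = 74.21
r = 283.3 / √(1634.36 × 74.21) = 283.3 / 348.2612 ≈ 0.813

0.813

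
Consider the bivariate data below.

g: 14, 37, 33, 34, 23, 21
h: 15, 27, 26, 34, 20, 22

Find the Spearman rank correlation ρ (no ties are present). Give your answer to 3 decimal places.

0.886

Rank g: 1, 6, 4, 5, 3, 2
Rank h: 1, 5, 4, 6, 2, 3
d = rank(g) − rank(h): 0, 1, 0, -1, 1, -1; Σd² = 4
ρ = 1 − 6Σd² / [n(n²−1)] = 1 − 6×4 / (6×35) = 1 − 24/210 ≈ 0.886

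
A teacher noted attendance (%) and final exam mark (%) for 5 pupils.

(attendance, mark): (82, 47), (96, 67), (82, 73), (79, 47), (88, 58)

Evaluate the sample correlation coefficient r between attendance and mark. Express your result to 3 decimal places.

0.481

n = 5, Σx = 427, Σy = 292, Σx² = 36649, Σy² = 17600, Σxy = 25089
nΣxy − ΣxΣy = 125445 − 124684 = 761
nΣx² − (Σx)² = 183245 − 182329 = 916; nΣy² − (Σy)² = 88000 − 85264 = 2736
r = 761 / √(916 × 2736) = 761 / 1583.0906 ≈ 0.481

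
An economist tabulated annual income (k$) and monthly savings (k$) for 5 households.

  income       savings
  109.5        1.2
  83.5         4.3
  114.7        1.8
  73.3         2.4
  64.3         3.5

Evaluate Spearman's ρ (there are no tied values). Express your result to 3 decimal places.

Rank income: 4, 3, 5, 2, 1
Rank savings: 1, 5, 2, 3, 4
d = rank(income) − rank(savings): 3, -2, 3, -1, -3; Σd² = 32
ρ = 1 − 6Σd² / [n(n²−1)] = 1 − 6×32 / (5×24) = 1 − 192/120 ≈ -0.600

-0.600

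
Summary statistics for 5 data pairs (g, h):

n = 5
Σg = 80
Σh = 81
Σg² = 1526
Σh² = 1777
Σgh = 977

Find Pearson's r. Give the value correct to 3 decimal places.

-0.943

r = (nΣgh − ΣgΣh) / √[(nΣg² − (Σg)²)(nΣh² − (Σh)²)]
Numerator: 5×977 − 80×81 = -1595
Denominator: √[(7630 − 6400)(8885 − 6561)] = √[1230 × 2324] = 1690.7158
r = -1595 / 1690.7158 ≈ -0.943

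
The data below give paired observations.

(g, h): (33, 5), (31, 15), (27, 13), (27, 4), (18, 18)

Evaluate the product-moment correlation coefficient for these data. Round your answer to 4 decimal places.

-0.5804

n = 5, Σg = 136, Σh = 55, Σg² = 3832, Σh² = 759, Σgh = 1413
nΣgh − ΣgΣh = 7065 − 7480 = -415
nΣg² − (Σg)² = 19160 − 18496 = 664; nΣh² − (Σh)² = 3795 − 3025 = 770
r = -415 / √(664 × 770) = -415 / 715.0385 ≈ -0.5804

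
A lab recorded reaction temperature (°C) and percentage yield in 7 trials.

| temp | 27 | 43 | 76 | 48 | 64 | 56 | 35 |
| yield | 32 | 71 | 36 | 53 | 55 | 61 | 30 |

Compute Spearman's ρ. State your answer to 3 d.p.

Rank temp: 1, 3, 7, 4, 6, 5, 2
Rank yield: 2, 7, 3, 4, 5, 6, 1
d = rank(temp) − rank(yield): -1, -4, 4, 0, 1, -1, 1; Σd² = 36
ρ = 1 − 6Σd² / [n(n²−1)] = 1 − 6×36 / (7×48) = 1 − 216/336 ≈ 0.357

0.357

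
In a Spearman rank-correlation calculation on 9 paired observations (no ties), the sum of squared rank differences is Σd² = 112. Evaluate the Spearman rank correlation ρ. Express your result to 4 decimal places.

0.0667

ρ = 1 − 6Σd² / [n(n²−1)] = 1 − 6×112 / (9×80)
  = 1 − 672/720 = 1 − 0.93333 ≈ 0.0667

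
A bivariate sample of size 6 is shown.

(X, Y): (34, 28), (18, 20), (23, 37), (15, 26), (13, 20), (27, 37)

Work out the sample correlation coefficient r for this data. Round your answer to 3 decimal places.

0.565

n = 6, ΣX = 130, ΣY = 168, ΣX² = 3132, ΣY² = 4998, ΣXY = 3812
nΣXY − ΣXΣY = 22872 − 21840 = 1032
nΣX² − (ΣX)² = 18792 − 16900 = 1892; nΣY² − (ΣY)² = 29988 − 28224 = 1764
r = 1032 / √(1892 × 1764) = 1032 / 1826.8793 ≈ 0.565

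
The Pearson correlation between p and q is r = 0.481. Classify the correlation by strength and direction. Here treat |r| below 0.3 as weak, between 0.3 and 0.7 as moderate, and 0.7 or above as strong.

r = 0.481 > 0 so the relationship is positive.
|r| = 0.481, which falls in the moderate range.

moderate positive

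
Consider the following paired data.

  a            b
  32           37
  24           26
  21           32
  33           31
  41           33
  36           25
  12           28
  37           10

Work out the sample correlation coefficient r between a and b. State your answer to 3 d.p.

-0.157

n = 8, Σa = 236, Σb = 222, Σa² = 7620, Σb² = 6628, Σab = 6462
nΣab − ΣaΣb = 51696 − 52392 = -696
nΣa² − (Σa)² = 60960 − 55696 = 5264; nΣb² − (Σb)² = 53024 − 49284 = 3740
r = -696 / √(5264 × 3740) = -696 / 4437.0441 ≈ -0.157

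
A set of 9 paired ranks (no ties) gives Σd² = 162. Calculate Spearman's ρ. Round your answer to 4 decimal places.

ρ = 1 − 6Σd² / [n(n²−1)] = 1 − 6×162 / (9×80)
  = 1 − 972/720 = 1 − 1.35000 ≈ -0.3500

-0.3500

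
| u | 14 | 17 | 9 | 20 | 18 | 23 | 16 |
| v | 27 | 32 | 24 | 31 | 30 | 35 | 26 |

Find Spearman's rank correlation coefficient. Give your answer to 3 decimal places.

Rank u: 2, 4, 1, 6, 5, 7, 3
Rank v: 3, 6, 1, 5, 4, 7, 2
d = rank(u) − rank(v): -1, -2, 0, 1, 1, 0, 1; Σd² = 8
ρ = 1 − 6Σd² / [n(n²−1)] = 1 − 6×8 / (7×48) = 1 − 48/336 ≈ 0.857

0.857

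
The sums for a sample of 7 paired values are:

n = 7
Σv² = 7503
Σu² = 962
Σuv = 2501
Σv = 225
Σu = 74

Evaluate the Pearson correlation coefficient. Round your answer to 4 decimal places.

0.5549

r = (nΣuv − ΣuΣv) / √[(nΣu² − (Σu)²)(nΣv² − (Σv)²)]
Numerator: 7×2501 − 74×225 = 857
Denominator: √[(6734 − 5476)(52521 − 50625)] = √[1258 × 1896] = 1544.3989
r = 857 / 1544.3989 ≈ 0.5549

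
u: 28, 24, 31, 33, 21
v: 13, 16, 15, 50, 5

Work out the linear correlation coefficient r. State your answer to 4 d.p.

n = 5, Σu = 137, Σv = 99, Σu² = 3851, Σv² = 3175, Σuv = 2968
nΣuv − ΣuΣv = 14840 − 13563 = 1277
nΣu² − (Σu)² = 19255 − 18769 = 486; nΣv² − (Σv)² = 15875 − 9801 = 6074
r = 1277 / √(486 × 6074) = 1277 / 1718.1281 ≈ 0.7433

0.7433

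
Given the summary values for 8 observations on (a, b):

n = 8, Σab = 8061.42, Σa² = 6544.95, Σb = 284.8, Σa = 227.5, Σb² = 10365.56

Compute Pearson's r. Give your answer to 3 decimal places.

-0.287

r = (nΣab − ΣaΣb) / √[(nΣa² − (Σa)²)(nΣb² − (Σb)²)]
Numerator: 8×8061.42 − 227.5×284.8 = -300.64
Denominator: √[(52359.6 − 51756.25)(82924.48 − 81111.04)] = √[603.35 × 1813.44] = 1046.0110
r = -300.64 / 1046.0110 ≈ -0.287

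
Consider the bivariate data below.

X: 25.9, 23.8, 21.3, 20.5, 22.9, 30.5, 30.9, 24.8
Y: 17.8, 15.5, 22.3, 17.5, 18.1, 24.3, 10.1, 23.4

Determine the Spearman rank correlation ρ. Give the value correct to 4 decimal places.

Rank X: 6, 4, 2, 1, 3, 7, 8, 5
Rank Y: 4, 2, 6, 3, 5, 8, 1, 7
d = rank(X) − rank(Y): 2, 2, -4, -2, -2, -1, 7, -2; Σd² = 86
ρ = 1 − 6Σd² / [n(n²−1)] = 1 − 6×86 / (8×63) = 1 − 516/504 ≈ -0.0238

-0.0238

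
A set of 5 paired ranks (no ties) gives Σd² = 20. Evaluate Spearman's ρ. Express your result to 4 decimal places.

0.0000

ρ = 1 − 6Σd² / [n(n²−1)] = 1 − 6×20 / (5×24)
  = 1 − 120/120 = 1 − 1.00000 ≈ 0.0000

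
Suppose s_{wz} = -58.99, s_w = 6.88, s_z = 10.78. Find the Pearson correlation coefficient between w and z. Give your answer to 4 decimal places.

r = Cov(w,z) / (s_w · s_z) = -58.99 / (6.88 × 10.78)
  = -58.99 / 74.1664 ≈ -0.7954

-0.7954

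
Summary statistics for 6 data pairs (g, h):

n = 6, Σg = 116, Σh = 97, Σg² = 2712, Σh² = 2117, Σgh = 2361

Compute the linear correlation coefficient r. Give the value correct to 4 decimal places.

r = (nΣgh − ΣgΣh) / √[(nΣg² − (Σg)²)(nΣh² − (Σh)²)]
Numerator: 6×2361 − 116×97 = 2914
Denominator: √[(16272 − 13456)(12702 − 9409)] = √[2816 × 3293] = 3045.1745
r = 2914 / 3045.1745 ≈ 0.9569

0.9569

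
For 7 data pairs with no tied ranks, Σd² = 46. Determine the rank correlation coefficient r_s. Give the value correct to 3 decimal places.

0.179

ρ = 1 − 6Σd² / [n(n²−1)] = 1 − 6×46 / (7×48)
  = 1 − 276/336 = 1 − 0.8214 ≈ 0.179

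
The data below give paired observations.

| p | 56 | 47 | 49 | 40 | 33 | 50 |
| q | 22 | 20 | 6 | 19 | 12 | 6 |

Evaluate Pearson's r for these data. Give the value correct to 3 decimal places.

0.090

n = 6, Σp = 275, Σq = 85, Σp² = 12935, Σq² = 1461, Σpq = 3922
nΣpq − ΣpΣq = 23532 − 23375 = 157
nΣp² − (Σp)² = 77610 − 75625 = 1985; nΣq² − (Σq)² = 8766 − 7225 = 1541
r = 157 / √(1985 × 1541) = 157 / 1748.9668 ≈ 0.090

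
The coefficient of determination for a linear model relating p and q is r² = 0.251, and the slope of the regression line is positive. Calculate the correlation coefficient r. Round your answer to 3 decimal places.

|r| = √0.251 = 0.501
The association is positive, so r = 0.501.

0.501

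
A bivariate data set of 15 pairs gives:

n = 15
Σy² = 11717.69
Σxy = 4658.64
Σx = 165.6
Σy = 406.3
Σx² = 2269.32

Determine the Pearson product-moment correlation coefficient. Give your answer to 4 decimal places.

r = (nΣxy − ΣxΣy) / √[(nΣx² − (Σx)²)(nΣy² − (Σy)²)]
Numerator: 15×4658.64 − 165.6×406.3 = 2596.32
Denominator: √[(34039.8 − 27423.36)(175765.35 − 165079.69)] = √[6616.44 × 10685.66] = 8408.3903
r = 2596.32 / 8408.3903 ≈ 0.3088

0.3088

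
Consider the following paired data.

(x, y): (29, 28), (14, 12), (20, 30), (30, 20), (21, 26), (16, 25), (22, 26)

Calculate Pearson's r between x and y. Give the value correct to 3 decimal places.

n = 7, Σx = 152, Σy = 167, Σx² = 3518, Σy² = 4205, Σxy = 3698
nΣxy − ΣxΣy = 25886 − 25384 = 502
nΣx² − (Σx)² = 24626 − 23104 = 1522; nΣy² − (Σy)² = 29435 − 27889 = 1546
r = 502 / √(1522 × 1546) = 502 / 1533.9531 ≈ 0.327

0.327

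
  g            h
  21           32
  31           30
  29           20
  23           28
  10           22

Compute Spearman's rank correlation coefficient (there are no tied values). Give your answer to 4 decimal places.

Rank g: 2, 5, 4, 3, 1
Rank h: 5, 4, 1, 3, 2
d = rank(g) − rank(h): -3, 1, 3, 0, -1; Σd² = 20
ρ = 1 − 6Σd² / [n(n²−1)] = 1 − 6×20 / (5×24) = 1 − 120/120 ≈ 0.0000

0.0000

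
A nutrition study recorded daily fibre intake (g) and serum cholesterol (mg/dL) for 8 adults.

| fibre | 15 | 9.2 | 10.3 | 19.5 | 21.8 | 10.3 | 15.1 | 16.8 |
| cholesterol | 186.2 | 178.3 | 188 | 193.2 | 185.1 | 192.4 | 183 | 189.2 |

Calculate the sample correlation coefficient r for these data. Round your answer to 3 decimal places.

n = 8, Σx = 118, Σy = 1495.4, Σx² = 1887.56, Σy² = 279696.98, Σxy = 22095.92
nΣxy − ΣxΣy = 176767.36 − 176457.2 = 310.16
nΣx² − (Σx)² = 15100.48 − 13924 = 1176.48; nΣy² − (Σy)² = 2237575.84 − 2236221.16 = 1354.68
r = 310.16 / √(1176.48 × 1354.68) = 310.16 / 1262.4397 ≈ 0.246

0.246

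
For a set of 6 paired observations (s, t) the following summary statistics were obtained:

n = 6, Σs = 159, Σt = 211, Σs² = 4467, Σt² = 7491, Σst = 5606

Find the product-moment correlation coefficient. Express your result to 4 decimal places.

0.1082

r = (nΣst − ΣsΣt) / √[(nΣs² − (Σs)²)(nΣt² − (Σt)²)]
Numerator: 6×5606 − 159×211 = 87
Denominator: √[(26802 − 25281)(44946 − 44521)] = √[1521 × 425] = 804.0056
r = 87 / 804.0056 ≈ 0.1082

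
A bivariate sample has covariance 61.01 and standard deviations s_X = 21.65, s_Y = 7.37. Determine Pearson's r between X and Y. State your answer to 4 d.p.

0.3824

r = Cov(X,Y) / (s_X · s_Y) = 61.01 / (21.65 × 7.37)
  = 61.01 / 159.5605 ≈ 0.3824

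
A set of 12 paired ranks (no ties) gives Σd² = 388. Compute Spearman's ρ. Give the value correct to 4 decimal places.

ρ = 1 − 6Σd² / [n(n²−1)] = 1 − 6×388 / (12×143)
  = 1 − 2328/1716 = 1 − 1.35664 ≈ -0.3566

-0.3566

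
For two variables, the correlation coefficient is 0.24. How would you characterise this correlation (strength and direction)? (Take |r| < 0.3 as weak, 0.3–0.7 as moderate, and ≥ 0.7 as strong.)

weak positive

r = 0.24 > 0 so the relationship is positive.
|r| = 0.24, which falls in the weak range.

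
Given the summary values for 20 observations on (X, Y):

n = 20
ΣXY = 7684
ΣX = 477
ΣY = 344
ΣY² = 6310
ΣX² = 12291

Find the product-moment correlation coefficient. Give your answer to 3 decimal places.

r = (nΣXY − ΣXΣY) / √[(nΣX² − (ΣX)²)(nΣY² − (ΣY)²)]
Numerator: 20×7684 − 477×344 = -10408
Denominator: √[(245820 − 227529)(126200 − 118336)] = √[18291 × 7864] = 11993.3492
r = -10408 / 11993.3492 ≈ -0.868

-0.868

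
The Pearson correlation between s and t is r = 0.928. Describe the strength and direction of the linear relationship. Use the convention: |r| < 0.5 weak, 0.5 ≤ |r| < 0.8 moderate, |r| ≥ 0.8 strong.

r = 0.928 > 0 so the relationship is positive.
|r| = 0.928, which falls in the strong range.

strong positive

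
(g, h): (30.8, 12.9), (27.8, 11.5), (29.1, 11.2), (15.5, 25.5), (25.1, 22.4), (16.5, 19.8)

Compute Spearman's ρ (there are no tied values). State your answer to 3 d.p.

Rank g: 6, 4, 5, 1, 3, 2
Rank h: 3, 2, 1, 6, 5, 4
d = rank(g) − rank(h): 3, 2, 4, -5, -2, -2; Σd² = 62
ρ = 1 − 6Σd² / [n(n²−1)] = 1 − 6×62 / (6×35) = 1 − 372/210 ≈ -0.771

-0.771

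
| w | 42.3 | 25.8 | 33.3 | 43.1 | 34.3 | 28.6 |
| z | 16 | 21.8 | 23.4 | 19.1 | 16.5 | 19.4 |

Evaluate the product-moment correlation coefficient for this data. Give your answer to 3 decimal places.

-0.533

n = 6, Σw = 207.4, Σz = 116.2, Σw² = 7415.88, Σz² = 2292.22, Σwz = 3962.46
nΣwz − ΣwΣz = 23774.76 − 24099.88 = -325.12
nΣw² − (Σw)² = 44495.28 − 43014.76 = 1480.52; nΣz² − (Σz)² = 13753.32 − 13502.44 = 250.88
r = -325.12 / √(1480.52 × 250.88) = -325.12 / 609.4529 ≈ -0.533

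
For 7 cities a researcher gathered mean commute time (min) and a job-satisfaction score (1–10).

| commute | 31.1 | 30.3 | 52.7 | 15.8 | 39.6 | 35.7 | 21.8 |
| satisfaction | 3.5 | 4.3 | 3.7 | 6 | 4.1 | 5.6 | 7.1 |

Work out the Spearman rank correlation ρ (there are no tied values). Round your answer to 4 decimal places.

Rank commute: 4, 3, 7, 1, 6, 5, 2
Rank satisfaction: 1, 4, 2, 6, 3, 5, 7
d = rank(commute) − rank(satisfaction): 3, -1, 5, -5, 3, 0, -5; Σd² = 94
ρ = 1 − 6Σd² / [n(n²−1)] = 1 − 6×94 / (7×48) = 1 − 564/336 ≈ -0.6786

-0.6786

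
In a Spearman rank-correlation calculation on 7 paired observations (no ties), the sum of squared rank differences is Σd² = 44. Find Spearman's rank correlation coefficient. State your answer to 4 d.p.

0.2143

ρ = 1 − 6Σd² / [n(n²−1)] = 1 − 6×44 / (7×48)
  = 1 − 264/336 = 1 − 0.78571 ≈ 0.2143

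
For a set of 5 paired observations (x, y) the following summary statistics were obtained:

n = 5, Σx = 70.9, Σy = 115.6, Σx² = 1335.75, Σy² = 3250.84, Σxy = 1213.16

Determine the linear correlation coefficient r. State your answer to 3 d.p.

-0.975

r = (nΣxy − ΣxΣy) / √[(nΣx² − (Σx)²)(nΣy² − (Σy)²)]
Numerator: 5×1213.16 − 70.9×115.6 = -2130.24
Denominator: √[(6678.75 − 5026.81)(16254.2 − 13363.36)] = √[1651.94 × 2890.84] = 2185.2904
r = -2130.24 / 2185.2904 ≈ -0.975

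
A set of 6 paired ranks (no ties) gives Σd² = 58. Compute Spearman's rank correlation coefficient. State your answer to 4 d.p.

-0.6571

ρ = 1 − 6Σd² / [n(n²−1)] = 1 − 6×58 / (6×35)
  = 1 − 348/210 = 1 − 1.65714 ≈ -0.6571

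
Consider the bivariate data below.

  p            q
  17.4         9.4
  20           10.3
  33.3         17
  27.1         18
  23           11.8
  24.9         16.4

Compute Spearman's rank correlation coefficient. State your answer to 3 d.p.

Rank p: 1, 2, 6, 5, 3, 4
Rank q: 1, 2, 5, 6, 3, 4
d = rank(p) − rank(q): 0, 0, 1, -1, 0, 0; Σd² = 2
ρ = 1 − 6Σd² / [n(n²−1)] = 1 − 6×2 / (6×35) = 1 − 12/210 ≈ 0.943

0.943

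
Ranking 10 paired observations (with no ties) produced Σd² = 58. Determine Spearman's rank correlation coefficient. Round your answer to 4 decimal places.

ρ = 1 − 6Σd² / [n(n²−1)] = 1 − 6×58 / (10×99)
  = 1 − 348/990 = 1 − 0.35152 ≈ 0.6485

0.6485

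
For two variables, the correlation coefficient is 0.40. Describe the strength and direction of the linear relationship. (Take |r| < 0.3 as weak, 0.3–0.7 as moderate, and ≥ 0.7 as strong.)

moderate positive

r = 0.40 > 0 so the relationship is positive.
|r| = 0.40, which falls in the moderate range.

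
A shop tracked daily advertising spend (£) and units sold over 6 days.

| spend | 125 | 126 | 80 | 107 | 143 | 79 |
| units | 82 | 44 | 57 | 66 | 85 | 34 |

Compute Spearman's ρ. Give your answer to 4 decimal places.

Rank spend: 4, 5, 2, 3, 6, 1
Rank units: 5, 2, 3, 4, 6, 1
d = rank(spend) − rank(units): -1, 3, -1, -1, 0, 0; Σd² = 12
ρ = 1 − 6Σd² / [n(n²−1)] = 1 − 6×12 / (6×35) = 1 − 72/210 ≈ 0.6571

0.6571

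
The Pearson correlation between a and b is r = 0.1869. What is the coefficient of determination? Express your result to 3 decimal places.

0.035

r² = (0.1869)² = 0.035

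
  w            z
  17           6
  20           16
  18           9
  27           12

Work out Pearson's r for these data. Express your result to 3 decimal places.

0.459

n = 4, Σw = 82, Σz = 43, Σw² = 1742, Σz² = 517, Σwz = 908
nΣwz − ΣwΣz = 3632 − 3526 = 106
nΣw² − (Σw)² = 6968 − 6724 = 244; nΣz² − (Σz)² = 2068 − 1849 = 219
r = 106 / √(244 × 219) = 106 / 231.1623 ≈ 0.459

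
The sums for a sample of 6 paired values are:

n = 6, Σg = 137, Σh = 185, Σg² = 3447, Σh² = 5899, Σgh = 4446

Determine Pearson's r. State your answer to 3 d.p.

0.890

r = (nΣgh − ΣgΣh) / √[(nΣg² − (Σg)²)(nΣh² − (Σh)²)]
Numerator: 6×4446 − 137×185 = 1331
Denominator: √[(20682 − 18769)(35394 − 34225)] = √[1913 × 1169] = 1495.4254
r = 1331 / 1495.4254 ≈ 0.890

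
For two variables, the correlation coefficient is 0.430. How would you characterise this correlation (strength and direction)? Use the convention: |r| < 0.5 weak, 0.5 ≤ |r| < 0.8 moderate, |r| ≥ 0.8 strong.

r = 0.430 > 0 so the relationship is positive.
|r| = 0.430, which falls in the weak range.

weak positive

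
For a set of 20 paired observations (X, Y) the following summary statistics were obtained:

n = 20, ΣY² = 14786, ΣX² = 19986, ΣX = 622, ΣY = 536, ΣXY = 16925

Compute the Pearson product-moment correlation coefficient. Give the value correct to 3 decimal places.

0.491

r = (nΣXY − ΣXΣY) / √[(nΣX² − (ΣX)²)(nΣY² − (ΣY)²)]
Numerator: 20×16925 − 622×536 = 5108
Denominator: √[(399720 − 386884)(295720 − 287296)] = √[12836 × 8424] = 10398.5799
r = 5108 / 10398.5799 ≈ 0.491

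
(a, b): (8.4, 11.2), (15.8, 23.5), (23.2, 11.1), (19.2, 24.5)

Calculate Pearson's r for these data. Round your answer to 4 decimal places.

0.1630

n = 4, Σa = 66.6, Σb = 70.3, Σa² = 1227.08, Σb² = 1401.15, Σab = 1193.3
nΣab − ΣaΣb = 4773.2 − 4681.98 = 91.22
nΣa² − (Σa)² = 4908.32 − 4435.56 = 472.76; nΣb² − (Σb)² = 5604.6 − 4942.09 = 662.51
r = 91.22 / √(472.76 × 662.51) = 91.22 / 559.6501 ≈ 0.1630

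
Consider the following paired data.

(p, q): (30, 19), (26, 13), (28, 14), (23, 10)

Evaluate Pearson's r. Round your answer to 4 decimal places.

0.9547

n = 4, Σp = 107, Σq = 56, Σp² = 2889, Σq² = 826, Σpq = 1530
nΣpq − ΣpΣq = 6120 − 5992 = 128
nΣp² − (Σp)² = 11556 − 11449 = 107; nΣq² − (Σq)² = 3304 − 3136 = 168
r = 128 / √(107 × 168) = 128 / 134.0746 ≈ 0.9547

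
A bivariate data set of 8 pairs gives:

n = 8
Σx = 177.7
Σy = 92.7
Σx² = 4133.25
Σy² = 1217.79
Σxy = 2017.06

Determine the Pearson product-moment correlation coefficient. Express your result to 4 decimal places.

-0.2571

r = (nΣxy − ΣxΣy) / √[(nΣx² − (Σx)²)(nΣy² − (Σy)²)]
Numerator: 8×2017.06 − 177.7×92.7 = -336.31
Denominator: √[(33066 − 31577.29)(9742.32 − 8593.29)] = √[1488.71 × 1149.03] = 1307.8885
r = -336.31 / 1307.8885 ≈ -0.2571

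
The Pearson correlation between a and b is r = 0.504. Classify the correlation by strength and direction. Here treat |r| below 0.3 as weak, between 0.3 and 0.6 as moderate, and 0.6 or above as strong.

r = 0.504 > 0 so the relationship is positive.
|r| = 0.504, which falls in the moderate range.

moderate positive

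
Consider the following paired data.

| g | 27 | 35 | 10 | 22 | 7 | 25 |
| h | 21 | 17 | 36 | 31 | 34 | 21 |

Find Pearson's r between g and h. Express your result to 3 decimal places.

-0.927

n = 6, Σg = 126, Σh = 160, Σg² = 3212, Σh² = 4584, Σgh = 2967
nΣgh − ΣgΣh = 17802 − 20160 = -2358
nΣg² − (Σg)² = 19272 − 15876 = 3396; nΣh² − (Σh)² = 27504 − 25600 = 1904
r = -2358 / √(3396 × 1904) = -2358 / 2542.8299 ≈ -0.927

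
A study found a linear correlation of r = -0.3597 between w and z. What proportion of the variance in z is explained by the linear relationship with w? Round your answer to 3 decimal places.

0.129

r² = (-0.3597)² = 0.129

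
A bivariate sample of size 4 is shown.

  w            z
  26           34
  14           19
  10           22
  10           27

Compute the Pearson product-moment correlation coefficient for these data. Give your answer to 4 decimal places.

0.7385

n = 4, Σw = 60, Σz = 102, Σw² = 1072, Σz² = 2730, Σwz = 1640
nΣwz − ΣwΣz = 6560 − 6120 = 440
nΣw² − (Σw)² = 4288 − 3600 = 688; nΣz² − (Σz)² = 10920 − 10404 = 516
r = 440 / √(688 × 516) = 440 / 595.8255 ≈ 0.7385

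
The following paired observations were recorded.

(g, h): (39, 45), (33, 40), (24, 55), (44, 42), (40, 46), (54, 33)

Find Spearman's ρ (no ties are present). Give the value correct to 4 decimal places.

Rank g: 3, 2, 1, 5, 4, 6
Rank h: 4, 2, 6, 3, 5, 1
d = rank(g) − rank(h): -1, 0, -5, 2, -1, 5; Σd² = 56
ρ = 1 − 6Σd² / [n(n²−1)] = 1 − 6×56 / (6×35) = 1 − 336/210 ≈ -0.6000

-0.6000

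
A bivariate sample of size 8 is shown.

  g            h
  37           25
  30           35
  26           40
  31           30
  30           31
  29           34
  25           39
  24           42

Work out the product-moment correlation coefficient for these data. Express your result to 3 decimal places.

n = 8, Σg = 232, Σh = 276, Σg² = 6848, Σh² = 9752, Σgh = 7844
nΣgh − ΣgΣh = 62752 − 64032 = -1280
nΣg² − (Σg)² = 54784 − 53824 = 960; nΣh² − (Σh)² = 78016 − 76176 = 1840
r = -1280 / √(960 × 1840) = -1280 / 1329.0598 ≈ -0.963

-0.963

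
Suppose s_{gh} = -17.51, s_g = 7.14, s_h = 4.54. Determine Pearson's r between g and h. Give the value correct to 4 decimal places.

r = Cov(g,h) / (s_g · s_h) = -17.51 / (7.14 × 4.54)
  = -17.51 / 32.4156 ≈ -0.5402

-0.5402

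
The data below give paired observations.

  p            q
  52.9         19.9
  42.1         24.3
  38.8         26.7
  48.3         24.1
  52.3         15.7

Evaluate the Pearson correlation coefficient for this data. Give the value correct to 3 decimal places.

n = 5, Σp = 234.4, Σq = 110.7, Σp² = 11144.44, Σq² = 2526.69, Σpq = 5096.84
nΣpq − ΣpΣq = 25484.2 − 25948.08 = -463.88
nΣp² − (Σp)² = 55722.2 − 54943.36 = 778.84; nΣq² − (Σq)² = 12633.45 − 12254.49 = 378.96
r = -463.88 / √(778.84 × 378.96) = -463.88 / 543.2764 ≈ -0.854

-0.854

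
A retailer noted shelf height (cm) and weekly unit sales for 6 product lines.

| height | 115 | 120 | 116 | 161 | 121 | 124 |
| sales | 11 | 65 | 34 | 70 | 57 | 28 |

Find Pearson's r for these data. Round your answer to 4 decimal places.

n = 6, Σx = 757, Σy = 265, Σx² = 97019, Σy² = 14435, Σxy = 34648
nΣxy − ΣxΣy = 207888 − 200605 = 7283
nΣx² − (Σx)² = 582114 − 573049 = 9065; nΣy² − (Σy)² = 86610 − 70225 = 16385
r = 7283 / √(9065 × 16385) = 7283 / 12187.2895 ≈ 0.5976

0.5976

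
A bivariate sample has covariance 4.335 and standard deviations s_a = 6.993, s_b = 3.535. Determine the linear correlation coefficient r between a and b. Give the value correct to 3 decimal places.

0.175

r = Cov(a,b) / (s_a · s_b) = 4.335 / (6.993 × 3.535)
  = 4.335 / 24.7203 ≈ 0.175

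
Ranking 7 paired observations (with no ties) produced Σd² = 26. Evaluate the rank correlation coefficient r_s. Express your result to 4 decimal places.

ρ = 1 − 6Σd² / [n(n²−1)] = 1 − 6×26 / (7×48)
  = 1 − 156/336 = 1 − 0.46429 ≈ 0.5357

0.5357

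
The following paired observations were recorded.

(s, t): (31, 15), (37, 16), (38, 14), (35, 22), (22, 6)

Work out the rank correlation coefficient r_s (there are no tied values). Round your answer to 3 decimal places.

0.300

Rank s: 2, 4, 5, 3, 1
Rank t: 3, 4, 2, 5, 1
d = rank(s) − rank(t): -1, 0, 3, -2, 0; Σd² = 14
ρ = 1 − 6Σd² / [n(n²−1)] = 1 − 6×14 / (5×24) = 1 − 84/120 ≈ 0.300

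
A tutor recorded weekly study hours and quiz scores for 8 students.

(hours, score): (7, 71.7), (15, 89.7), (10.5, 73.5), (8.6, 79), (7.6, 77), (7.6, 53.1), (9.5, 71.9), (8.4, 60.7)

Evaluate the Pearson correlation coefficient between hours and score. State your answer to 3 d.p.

0.657

n = 8, Σx = 74.2, Σy = 576.6, Σx² = 734.54, Σy² = 42432.94, Σxy = 5480.24
nΣxy − ΣxΣy = 43841.92 − 42783.72 = 1058.2
nΣx² − (Σx)² = 5876.32 − 5505.64 = 370.68; nΣy² − (Σy)² = 339463.52 − 332467.56 = 6995.96
r = 1058.2 / √(370.68 × 6995.96) = 1058.2 / 1610.3610 ≈ 0.657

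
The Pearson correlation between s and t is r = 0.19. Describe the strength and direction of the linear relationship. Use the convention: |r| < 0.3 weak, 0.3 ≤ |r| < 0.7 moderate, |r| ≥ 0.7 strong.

r = 0.19 > 0 so the relationship is positive.
|r| = 0.19, which falls in the weak range.

weak positive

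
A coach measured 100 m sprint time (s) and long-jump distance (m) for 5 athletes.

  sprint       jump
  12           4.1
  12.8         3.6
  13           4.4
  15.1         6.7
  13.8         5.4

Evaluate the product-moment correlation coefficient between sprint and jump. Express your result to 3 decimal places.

0.925

n = 5, Σx = 66.7, Σy = 24.2, Σx² = 895.29, Σy² = 123.18, Σxy = 328.17
nΣxy − ΣxΣy = 1640.85 − 1614.14 = 26.71
nΣx² − (Σx)² = 4476.45 − 4448.89 = 27.56; nΣy² − (Σy)² = 615.9 − 585.64 = 30.26
r = 26.71 / √(27.56 × 30.26) = 26.71 / 28.8785 ≈ 0.925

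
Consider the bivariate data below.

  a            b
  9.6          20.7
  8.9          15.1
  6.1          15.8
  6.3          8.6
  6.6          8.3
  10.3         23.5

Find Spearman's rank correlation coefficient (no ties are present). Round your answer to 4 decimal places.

0.6000

Rank a: 5, 4, 1, 2, 3, 6
Rank b: 5, 3, 4, 2, 1, 6
d = rank(a) − rank(b): 0, 1, -3, 0, 2, 0; Σd² = 14
ρ = 1 − 6Σd² / [n(n²−1)] = 1 − 6×14 / (6×35) = 1 − 84/210 ≈ 0.6000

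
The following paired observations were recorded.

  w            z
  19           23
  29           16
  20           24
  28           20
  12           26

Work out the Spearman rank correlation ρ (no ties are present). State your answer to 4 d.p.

Rank w: 2, 5, 3, 4, 1
Rank z: 3, 1, 4, 2, 5
d = rank(w) − rank(z): -1, 4, -1, 2, -4; Σd² = 38
ρ = 1 − 6Σd² / [n(n²−1)] = 1 − 6×38 / (5×24) = 1 − 228/120 ≈ -0.9000

-0.9000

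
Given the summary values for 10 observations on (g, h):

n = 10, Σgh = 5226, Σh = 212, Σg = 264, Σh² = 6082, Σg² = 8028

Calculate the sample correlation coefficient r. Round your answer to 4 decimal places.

r = (nΣgh − ΣgΣh) / √[(nΣg² − (Σg)²)(nΣh² − (Σh)²)]
Numerator: 10×5226 − 264×212 = -3708
Denominator: √[(80280 − 69696)(60820 − 44944)] = √[10584 × 15876] = 12962.6997
r = -3708 / 12962.6997 ≈ -0.2861

-0.2861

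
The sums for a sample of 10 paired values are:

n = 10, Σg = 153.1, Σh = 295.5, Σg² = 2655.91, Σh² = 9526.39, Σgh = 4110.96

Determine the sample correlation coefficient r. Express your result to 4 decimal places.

-0.8299

r = (nΣgh − ΣgΣh) / √[(nΣg² − (Σg)²)(nΣh² − (Σh)²)]
Numerator: 10×4110.96 − 153.1×295.5 = -4131.45
Denominator: √[(26559.1 − 23439.61)(95263.9 − 87320.25)] = √[3119.49 × 7943.65] = 4977.9651
r = -4131.45 / 4977.9651 ≈ -0.8299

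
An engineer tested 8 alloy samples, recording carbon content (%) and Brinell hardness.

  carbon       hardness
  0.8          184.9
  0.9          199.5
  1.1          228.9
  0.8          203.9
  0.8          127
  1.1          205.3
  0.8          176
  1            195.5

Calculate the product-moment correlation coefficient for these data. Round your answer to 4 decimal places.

n = 8, Σx = 7.3, Σy = 1521, Σx² = 6.79, Σy² = 295432.02, Σxy = 1406.11
nΣxy − ΣxΣy = 11248.88 − 11103.3 = 145.58
nΣx² − (Σx)² = 54.32 − 53.29 = 1.03; nΣy² − (Σy)² = 2363456.16 − 2313441 = 50015.16
r = 145.58 / √(1.03 × 50015.16) = 145.58 / 226.9705 ≈ 0.6414

0.6414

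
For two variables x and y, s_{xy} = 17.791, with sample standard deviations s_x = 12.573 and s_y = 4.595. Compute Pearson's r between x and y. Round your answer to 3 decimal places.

r = Cov(x,y) / (s_x · s_y) = 17.791 / (12.573 × 4.595)
  = 17.791 / 57.7729 ≈ 0.308

0.308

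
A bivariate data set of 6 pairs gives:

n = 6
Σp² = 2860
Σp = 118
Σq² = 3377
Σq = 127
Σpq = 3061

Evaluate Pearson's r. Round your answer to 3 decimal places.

r = (nΣpq − ΣpΣq) / √[(nΣp² − (Σp)²)(nΣq² − (Σq)²)]
Numerator: 6×3061 − 118×127 = 3380
Denominator: √[(17160 − 13924)(20262 − 16129)] = √[3236 × 4133] = 3657.1010
r = 3380 / 3657.1010 ≈ 0.924

0.924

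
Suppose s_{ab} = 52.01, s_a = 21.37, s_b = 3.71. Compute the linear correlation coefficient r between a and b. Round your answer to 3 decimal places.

r = Cov(a,b) / (s_a · s_b) = 52.01 / (21.37 × 3.71)
  = 52.01 / 79.2827 ≈ 0.656

0.656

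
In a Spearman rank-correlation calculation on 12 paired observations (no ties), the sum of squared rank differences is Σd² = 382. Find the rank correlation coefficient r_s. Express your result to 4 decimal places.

ρ = 1 − 6Σd² / [n(n²−1)] = 1 − 6×382 / (12×143)
  = 1 − 2292/1716 = 1 − 1.33566 ≈ -0.3357

-0.3357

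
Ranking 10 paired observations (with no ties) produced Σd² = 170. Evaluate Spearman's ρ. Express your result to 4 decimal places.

ρ = 1 − 6Σd² / [n(n²−1)] = 1 − 6×170 / (10×99)
  = 1 − 1020/990 = 1 − 1.03030 ≈ -0.0303

-0.0303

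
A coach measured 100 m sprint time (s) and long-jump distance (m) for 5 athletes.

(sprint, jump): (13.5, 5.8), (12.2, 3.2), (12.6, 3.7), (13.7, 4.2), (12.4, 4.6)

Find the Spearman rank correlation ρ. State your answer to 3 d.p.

Rank sprint: 4, 1, 3, 5, 2
Rank jump: 5, 1, 2, 3, 4
d = rank(sprint) − rank(jump): -1, 0, 1, 2, -2; Σd² = 10
ρ = 1 − 6Σd² / [n(n²−1)] = 1 − 6×10 / (5×24) = 1 − 60/120 ≈ 0.500

0.500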